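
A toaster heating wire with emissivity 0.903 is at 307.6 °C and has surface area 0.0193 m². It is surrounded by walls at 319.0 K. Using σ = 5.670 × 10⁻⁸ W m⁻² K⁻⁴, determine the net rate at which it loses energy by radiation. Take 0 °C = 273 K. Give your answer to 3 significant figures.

T = 307.6 °C + 273 = 580.6 K.
Area A = 0.0193 m².
Net radiated power P_net = εσA(T⁴ − T₀⁴) = 0.903×5.670×10⁻⁸×0.0193×(580.6⁴ − 319.0⁴).
T⁴ − T₀⁴ = 1.13634×10¹¹ − 1.03553×10¹⁰ = 1.03279×10¹¹ K⁴, so P_net = 102 W.

Net loss ≈ 102 W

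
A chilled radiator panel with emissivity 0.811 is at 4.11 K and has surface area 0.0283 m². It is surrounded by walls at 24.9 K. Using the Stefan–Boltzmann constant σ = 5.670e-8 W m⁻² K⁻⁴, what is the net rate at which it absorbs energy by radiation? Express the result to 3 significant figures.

Area A = 0.0283 m².
Net radiated power P_net = εσA(T⁴ − T₀⁴) = 0.811×5.670×10⁻⁸×0.0283×(4.11⁴ − 24.9⁴).
T⁴ − T₀⁴ = 285.343 − 3.84412×10⁵ = -3.84127×10⁵ K⁴, so P_net = -5.00×10⁻⁴ W — negative, meaning a net gain of 5.00×10⁻⁴ W.

Net gain ≈ 5.00×10⁻⁴ W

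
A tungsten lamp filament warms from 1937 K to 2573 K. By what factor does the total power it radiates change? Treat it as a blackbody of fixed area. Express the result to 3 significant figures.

P ∝ T⁴, so P₂/P₁ = (T₂/T₁)⁴ = (2573/1937)⁴ = (1.32834)⁴ = 3.11.

P₂/P₁ ≈ 3.11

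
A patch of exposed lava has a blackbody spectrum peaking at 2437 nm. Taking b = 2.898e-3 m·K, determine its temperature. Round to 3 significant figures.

T ≈ 1.19×10³ K

Wien's law gives T = b/λ_max = (2.898×10⁻³ m·K)/(2.437×10⁻⁶ m) = 1.19×10³ K.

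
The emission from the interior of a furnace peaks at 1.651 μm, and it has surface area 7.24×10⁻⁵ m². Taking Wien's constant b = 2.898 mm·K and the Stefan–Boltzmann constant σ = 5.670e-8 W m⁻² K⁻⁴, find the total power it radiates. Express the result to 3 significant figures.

Wien's law: T = b/λ_max = 2.898×10⁻³/1.651×10⁻⁶ = 1755.30 K.
Area A = 7.24×10⁻⁵ m².
Then P = σAT⁴ = 5.670×10⁻⁸×7.24×10⁻⁵×(1755.30)⁴ = 39.0 W.

P ≈ 39.0 W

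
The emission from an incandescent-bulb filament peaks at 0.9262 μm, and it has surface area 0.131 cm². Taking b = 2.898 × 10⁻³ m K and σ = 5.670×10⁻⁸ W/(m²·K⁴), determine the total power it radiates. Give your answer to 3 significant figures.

Wien's law: T = b/λ_max = 2.898×10⁻³/9.262×10⁻⁷ = 3128.91 K.
Area A = 0.131 cm² = 1.31×10⁻⁵ m².
Then P = σAT⁴ = 5.670×10⁻⁸×1.31×10⁻⁵×(3128.91)⁴ = 71.2 W.

P ≈ 71.2 W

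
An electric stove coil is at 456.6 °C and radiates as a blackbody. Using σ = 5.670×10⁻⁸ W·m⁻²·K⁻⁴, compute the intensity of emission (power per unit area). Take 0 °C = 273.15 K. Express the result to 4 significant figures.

T = 456.6 °C + 273.15 = 729.75 K.
Stefan–Boltzmann: I = σT⁴ = 5.670×10⁻⁸ × (729.75)⁴ = 1.608×10⁴ W/m².

I ≈ 1.608×10⁴ W/m²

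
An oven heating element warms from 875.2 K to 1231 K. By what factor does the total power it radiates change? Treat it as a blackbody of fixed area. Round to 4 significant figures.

P ∝ T⁴, so P₂/P₁ = (T₂/T₁)⁴ = (1231/875.2)⁴ = (1.40654)⁴ = 3.914.

P₂/P₁ ≈ 3.914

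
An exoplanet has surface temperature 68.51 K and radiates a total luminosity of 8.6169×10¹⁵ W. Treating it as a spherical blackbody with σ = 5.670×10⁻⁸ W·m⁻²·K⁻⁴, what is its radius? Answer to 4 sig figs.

L = 4πR²σT⁴ ⇒ R = √(L/(4πσT⁴)).
σT⁴ = 1.24910 W/m², so R = √(8.6169×10¹⁵/(4π×1.24910)) = 2.343×10⁷ m.

R ≈ 2.343×10⁷ m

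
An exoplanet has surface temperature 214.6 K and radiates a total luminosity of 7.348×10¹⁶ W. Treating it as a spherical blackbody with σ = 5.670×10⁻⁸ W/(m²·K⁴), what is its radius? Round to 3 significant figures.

R ≈ 6.97×10⁶ m

L = 4πR²σT⁴ ⇒ R = √(L/(4πσT⁴)).
σT⁴ = 120.255 W/m², so R = √(7.348×10¹⁶/(4π×120.255)) = 6.97×10⁶ m.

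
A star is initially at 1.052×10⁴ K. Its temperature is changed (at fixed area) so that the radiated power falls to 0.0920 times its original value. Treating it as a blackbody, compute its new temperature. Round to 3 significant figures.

T₂ ≈ 5.79×10³ K

P ∝ T⁴, so T₂/T₁ = (P₂/P₁)^(1/4) = (0.0920)^(1/4) = 0.550740.
T₂ = 1.052×10⁴ × 0.550740 = 5.79×10³ K.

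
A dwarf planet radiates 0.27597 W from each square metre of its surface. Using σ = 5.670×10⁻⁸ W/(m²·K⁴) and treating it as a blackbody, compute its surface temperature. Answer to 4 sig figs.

I = σT⁴, so T = (I/σ)^(1/4) = (0.27597/(5.670×10⁻⁸))^(1/4) = 46.97 K.

T ≈ 46.97 K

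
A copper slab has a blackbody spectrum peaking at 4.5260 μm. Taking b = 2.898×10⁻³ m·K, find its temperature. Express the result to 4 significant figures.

T ≈ 640.3 K

Wien's law gives T = b/λ_max = (2.898×10⁻³ m·K)/(4.5260×10⁻⁶ m) = 640.3 K.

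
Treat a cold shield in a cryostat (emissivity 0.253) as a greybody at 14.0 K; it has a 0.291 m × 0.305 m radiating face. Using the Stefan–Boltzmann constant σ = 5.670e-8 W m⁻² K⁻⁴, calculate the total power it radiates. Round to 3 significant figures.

P ≈ 4.89×10⁻⁵ W

Area A = 0.291 × 0.305 = 0.088755 m².
P = εσAT⁴ = 0.253 × 5.670×10⁻⁸ × 0.088755 × (14.0)⁴ = 4.89×10⁻⁵ W.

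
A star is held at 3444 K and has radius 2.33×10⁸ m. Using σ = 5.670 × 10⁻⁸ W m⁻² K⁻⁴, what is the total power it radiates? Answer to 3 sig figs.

P ≈ 5.44×10²⁴ W

Surface area A = 4πR² = 4π(2.33×10⁸ m)² = 6.82216×10¹⁷ m².
P = σAT⁴ = 5.670×10⁻⁸ × 6.82216×10¹⁷ × (3444)⁴ = 5.44×10²⁴ W.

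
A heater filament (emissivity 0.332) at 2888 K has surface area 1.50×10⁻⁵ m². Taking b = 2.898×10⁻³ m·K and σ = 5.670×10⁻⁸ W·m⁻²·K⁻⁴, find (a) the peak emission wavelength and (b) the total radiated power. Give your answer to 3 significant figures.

λ_max ≈ 1.00 μm; P ≈ 19.6 W

(a) λ_max = b/T = 2.898×10⁻³/2888 = 1.003×10⁻⁶ m = 1.00 μm.
Area A = 1.50×10⁻⁵ m².
(b) P = εσAT⁴ = 0.332×5.670×10⁻⁸×1.50×10⁻⁵×(2888)⁴ = 19.6 W.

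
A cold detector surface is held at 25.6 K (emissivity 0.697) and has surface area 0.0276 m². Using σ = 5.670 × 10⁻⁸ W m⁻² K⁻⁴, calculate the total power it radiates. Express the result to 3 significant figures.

Area A = 0.0276 m².
P = εσAT⁴ = 0.697 × 5.670×10⁻⁸ × 0.0276 × (25.6)⁴ = 4.68×10⁻⁴ W.

P ≈ 4.68×10⁻⁴ W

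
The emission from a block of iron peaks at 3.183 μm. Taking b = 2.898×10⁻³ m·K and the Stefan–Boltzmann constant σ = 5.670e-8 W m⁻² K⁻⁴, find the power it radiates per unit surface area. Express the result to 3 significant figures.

I ≈ 3.90×10⁴ W/m²

Wien's law: T = b/λ_max = 2.898×10⁻³/3.183×10⁻⁶ = 910.462 K.
Then I = σT⁴ = 5.670×10⁻⁸×(910.462)⁴ = 3.90×10⁴ W/m².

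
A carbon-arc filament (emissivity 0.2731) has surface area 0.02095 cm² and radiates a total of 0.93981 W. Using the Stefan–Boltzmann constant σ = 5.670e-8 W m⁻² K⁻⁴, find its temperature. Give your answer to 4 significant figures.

Area A = 0.02095 cm² = 2.095×10⁻⁶ m².
P = εσAT⁴ ⇒ T = (P/(εσA))^(1/4) = (0.93981/(0.2731×5.670×10⁻⁸×2.095×10⁻⁶))^(1/4) = 2320 K.

T ≈ 2320 K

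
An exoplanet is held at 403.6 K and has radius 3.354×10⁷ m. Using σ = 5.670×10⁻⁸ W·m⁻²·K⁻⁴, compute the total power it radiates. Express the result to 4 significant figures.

P ≈ 2.127×10¹⁹ W

Surface area A = 4πR² = 4π(3.354×10⁷ m)² = 1.41363×10¹⁶ m².
P = σAT⁴ = 5.670×10⁻⁸ × 1.41363×10¹⁶ × (403.6)⁴ = 2.127×10¹⁹ W.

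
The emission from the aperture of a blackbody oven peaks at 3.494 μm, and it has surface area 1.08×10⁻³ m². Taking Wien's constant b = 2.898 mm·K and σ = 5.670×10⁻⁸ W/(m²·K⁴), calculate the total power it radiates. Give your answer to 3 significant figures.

P ≈ 29.0 W

Wien's law: T = b/λ_max = 2.898×10⁻³/3.494×10⁻⁶ = 829.422 K.
Area A = 1.08×10⁻³ m².
Then P = σAT⁴ = 5.670×10⁻⁸×1.08×10⁻³×(829.422)⁴ = 29.0 W.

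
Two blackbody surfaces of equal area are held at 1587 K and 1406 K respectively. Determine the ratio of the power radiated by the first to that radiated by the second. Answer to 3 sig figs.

With equal areas, P₁/P₂ = (T₁/T₂)⁴ = (1587/1406)⁴ = 1.62.

P₁/P₂ ≈ 1.62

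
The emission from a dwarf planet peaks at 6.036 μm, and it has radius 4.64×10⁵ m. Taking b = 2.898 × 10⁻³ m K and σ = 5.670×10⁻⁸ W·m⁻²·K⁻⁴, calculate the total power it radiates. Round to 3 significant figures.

P ≈ 8.15×10¹⁵ W

Wien's law: T = b/λ_max = 2.898×10⁻³/6.036×10⁻⁶ = 480.119 K.
Surface area A = 4πR² = 4π(4.64×10⁵ m)² = 2.70549×10¹² m².
Then P = σAT⁴ = 5.670×10⁻⁸×2.70549×10¹²×(480.119)⁴ = 8.15×10¹⁵ W.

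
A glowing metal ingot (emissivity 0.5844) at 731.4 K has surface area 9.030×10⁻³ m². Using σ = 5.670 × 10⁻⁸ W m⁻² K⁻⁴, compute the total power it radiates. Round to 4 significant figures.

Area A = 9.030×10⁻³ m².
P = εσAT⁴ = 0.5844 × 5.670×10⁻⁸ × 9.030×10⁻³ × (731.4)⁴ = 85.63 W.

P ≈ 85.63 W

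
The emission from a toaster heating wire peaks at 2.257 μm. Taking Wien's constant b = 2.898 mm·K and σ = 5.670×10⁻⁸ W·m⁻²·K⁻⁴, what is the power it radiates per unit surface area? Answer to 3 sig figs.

Wien's law: T = b/λ_max = 2.898×10⁻³/2.257×10⁻⁶ = 1284.01 K.
Then I = σT⁴ = 5.670×10⁻⁸×(1284.01)⁴ = 1.54×10⁵ W/m².

I ≈ 1.54×10⁵ W/m²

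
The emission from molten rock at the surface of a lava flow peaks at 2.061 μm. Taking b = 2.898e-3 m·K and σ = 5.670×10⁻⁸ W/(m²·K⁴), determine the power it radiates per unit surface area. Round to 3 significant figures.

Wien's law: T = b/λ_max = 2.898×10⁻³/2.061×10⁻⁶ = 1406.11 K.
Then I = σT⁴ = 5.670×10⁻⁸×(1406.11)⁴ = 2.22×10⁵ W/m².

I ≈ 2.22×10⁵ W/m²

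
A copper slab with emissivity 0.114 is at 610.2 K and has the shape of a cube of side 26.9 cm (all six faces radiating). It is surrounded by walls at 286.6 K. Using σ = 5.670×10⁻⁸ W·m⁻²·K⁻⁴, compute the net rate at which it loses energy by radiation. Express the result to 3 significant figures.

Net loss ≈ 370 W

Area A = 6s² = 6×(0.269 m)² = 0.434166 m².
Net radiated power P_net = εσA(T⁴ − T₀⁴) = 0.114×5.670×10⁻⁸×0.434166×(610.2⁴ − 286.6⁴).
T⁴ − T₀⁴ = 1.38640×10¹¹ − 6.74691×10⁹ = 1.31893×10¹¹ K⁴, so P_net = 370 W.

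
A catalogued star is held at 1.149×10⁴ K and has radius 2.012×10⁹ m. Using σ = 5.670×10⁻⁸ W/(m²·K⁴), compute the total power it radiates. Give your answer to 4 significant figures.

Surface area A = 4πR² = 4π(2.012×10⁹ m)² = 5.08705×10¹⁹ m².
P = σAT⁴ = 5.670×10⁻⁸ × 5.08705×10¹⁹ × (1.149×10⁴)⁴ = 5.027×10²⁸ W.

P ≈ 5.027×10²⁸ W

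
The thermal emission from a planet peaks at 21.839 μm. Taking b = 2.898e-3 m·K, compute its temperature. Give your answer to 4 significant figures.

Wien's law gives T = b/λ_max = (2.898×10⁻³ m·K)/(2.1839×10⁻⁵ m) = 132.7 K.

T ≈ 132.7 K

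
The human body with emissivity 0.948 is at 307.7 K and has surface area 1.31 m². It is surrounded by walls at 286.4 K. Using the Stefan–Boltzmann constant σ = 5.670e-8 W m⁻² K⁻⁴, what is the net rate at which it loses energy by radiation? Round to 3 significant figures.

Area A = 1.31 m².
Net radiated power P_net = εσA(T⁴ − T₀⁴) = 0.948×5.670×10⁻⁸×1.31×(307.7⁴ − 286.4⁴).
T⁴ − T₀⁴ = 8.96417×10⁹ − 6.72809×10⁹ = 2.23608×10⁹ K⁴, so P_net = 157 W.

Net loss ≈ 157 W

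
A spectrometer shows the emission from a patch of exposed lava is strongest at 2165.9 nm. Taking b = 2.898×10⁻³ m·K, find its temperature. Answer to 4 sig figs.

Wien's law gives T = b/λ_max = (2.898×10⁻³ m·K)/(2.1659×10⁻⁶ m) = 1338 K.

T ≈ 1338 K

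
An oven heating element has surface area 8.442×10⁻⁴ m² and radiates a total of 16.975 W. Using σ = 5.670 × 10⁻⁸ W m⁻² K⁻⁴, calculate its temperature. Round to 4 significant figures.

T ≈ 771.7 K

Area A = 8.442×10⁻⁴ m².
P = σAT⁴ ⇒ T = (P/(σA))^(1/4) = (16.975/(5.670×10⁻⁸×8.442×10⁻⁴))^(1/4) = 771.7 K.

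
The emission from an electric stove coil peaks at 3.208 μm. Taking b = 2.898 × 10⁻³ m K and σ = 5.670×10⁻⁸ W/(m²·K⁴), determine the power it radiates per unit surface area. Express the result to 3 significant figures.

Wien's law: T = b/λ_max = 2.898×10⁻³/3.208×10⁻⁶ = 903.367 K.
Then I = σT⁴ = 5.670×10⁻⁸×(903.367)⁴ = 3.78×10⁴ W/m².

I ≈ 3.78×10⁴ W/m²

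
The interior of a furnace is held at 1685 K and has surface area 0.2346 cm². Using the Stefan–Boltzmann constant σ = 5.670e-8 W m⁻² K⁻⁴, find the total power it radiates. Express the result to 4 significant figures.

Area A = 0.2346 cm² = 2.346×10⁻⁵ m².
P = σAT⁴ = 5.670×10⁻⁸ × 2.346×10⁻⁵ × (1685)⁴ = 10.72 W.

P ≈ 10.72 W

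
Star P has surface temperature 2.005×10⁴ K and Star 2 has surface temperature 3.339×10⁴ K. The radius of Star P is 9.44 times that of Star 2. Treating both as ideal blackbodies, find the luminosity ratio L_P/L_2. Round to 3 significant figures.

L_P/L_2 ≈ 11.6

L ∝ R²T⁴, so L_P/L_2 = (R_P/R_2)²(T_P/T_2)⁴ = (9.44)² × (2.005×10⁴/3.339×10⁴)⁴ = 89.1136 × 0.130015 = 11.6.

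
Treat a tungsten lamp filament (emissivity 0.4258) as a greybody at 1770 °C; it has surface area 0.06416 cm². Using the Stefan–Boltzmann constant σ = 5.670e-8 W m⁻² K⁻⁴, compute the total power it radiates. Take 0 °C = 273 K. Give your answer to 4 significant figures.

P ≈ 2.699 W

T = 1770 °C + 273 = 2043 K.
Area A = 0.06416 cm² = 6.416×10⁻⁶ m².
P = εσAT⁴ = 0.4258 × 5.670×10⁻⁸ × 6.416×10⁻⁶ × (2043)⁴ = 2.699 W.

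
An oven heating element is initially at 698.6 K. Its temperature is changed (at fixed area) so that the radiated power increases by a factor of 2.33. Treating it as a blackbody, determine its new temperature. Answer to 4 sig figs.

P ∝ T⁴, so T₂/T₁ = (P₂/P₁)^(1/4) = (2.33)^(1/4) = 1.23549.
T₂ = 698.6 × 1.23549 = 863.1 K.

T₂ ≈ 863.1 K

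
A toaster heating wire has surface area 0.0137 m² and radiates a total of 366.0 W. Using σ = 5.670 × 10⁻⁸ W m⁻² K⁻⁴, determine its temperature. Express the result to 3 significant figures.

T ≈ 829 K

Area A = 0.0137 m².
P = σAT⁴ ⇒ T = (P/(σA))^(1/4) = (366.0/(5.670×10⁻⁸×0.0137))^(1/4) = 829 K.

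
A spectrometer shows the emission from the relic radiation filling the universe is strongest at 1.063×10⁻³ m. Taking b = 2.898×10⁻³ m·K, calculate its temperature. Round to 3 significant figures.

T ≈ 2.73 K

Wien's law gives T = b/λ_max = (2.898×10⁻³ m·K)/(1.063×10⁻³ m) = 2.73 K.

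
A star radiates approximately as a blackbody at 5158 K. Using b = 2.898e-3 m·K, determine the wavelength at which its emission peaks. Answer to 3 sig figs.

λ_max ≈ 0.562 μm

Wien's displacement law: λ_max = b/T = (2.898×10⁻³ m·K)/(5158 K) = 5.618×10⁻⁷ m.
That is 0.562 μm, in the visible range.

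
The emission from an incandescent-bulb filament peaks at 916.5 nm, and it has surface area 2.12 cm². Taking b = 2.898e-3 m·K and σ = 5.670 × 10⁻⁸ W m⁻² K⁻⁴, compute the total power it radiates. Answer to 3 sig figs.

P ≈ 1.20×10³ W

Wien's law: T = b/λ_max = 2.898×10⁻³/9.165×10⁻⁷ = 3162.03 K.
Area A = 2.12 cm² = 2.12×10⁻⁴ m².
Then P = σAT⁴ = 5.670×10⁻⁸×2.12×10⁻⁴×(3162.03)⁴ = 1.20×10³ W.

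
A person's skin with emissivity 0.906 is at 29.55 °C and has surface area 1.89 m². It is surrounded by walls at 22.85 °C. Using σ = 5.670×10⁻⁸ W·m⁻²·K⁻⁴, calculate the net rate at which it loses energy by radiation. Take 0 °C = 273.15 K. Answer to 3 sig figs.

T = 29.55 °C + 273.15 = 302.70 K.
Surroundings: T = 22.85 °C + 273.15 = 296.00 K.
Area A = 1.89 m².
Net radiated power P_net = εσA(T⁴ − T₀⁴) = 0.906×5.670×10⁻⁸×1.89×(302.70⁴ − 296.00⁴).
T⁴ − T₀⁴ = 8.39556×10⁹ − 7.67656×10⁹ = 7.19000×10⁸ K⁴, so P_net = 69.8 W.

Net loss ≈ 69.8 W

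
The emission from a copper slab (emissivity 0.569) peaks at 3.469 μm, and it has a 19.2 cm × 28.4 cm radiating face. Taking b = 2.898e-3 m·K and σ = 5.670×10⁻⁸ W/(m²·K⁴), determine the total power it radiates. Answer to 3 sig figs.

P ≈ 857 W

Wien's law: T = b/λ_max = 2.898×10⁻³/3.469×10⁻⁶ = 835.399 K.
Area A = 0.192 × 0.284 = 0.054528 m².
Then P = εσAT⁴ = 0.569×5.670×10⁻⁸×0.054528×(835.399)⁴ = 857 W.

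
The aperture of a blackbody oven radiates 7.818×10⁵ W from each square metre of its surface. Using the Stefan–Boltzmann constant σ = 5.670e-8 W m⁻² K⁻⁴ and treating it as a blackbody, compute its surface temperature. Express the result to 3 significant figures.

I = σT⁴, so T = (I/σ)^(1/4) = (7.818×10⁵/(5.670×10⁻⁸))^(1/4) = 1.93×10³ K.

T ≈ 1.93×10³ K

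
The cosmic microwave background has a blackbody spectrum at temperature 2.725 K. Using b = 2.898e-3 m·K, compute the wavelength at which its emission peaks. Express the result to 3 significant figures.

Wien's displacement law: λ_max = b/T = (2.898×10⁻³ m·K)/(2.725 K) = 1.063×10⁻³ m.
That is 1.06 mm, in the microwave range.

λ_max ≈ 1.06 mm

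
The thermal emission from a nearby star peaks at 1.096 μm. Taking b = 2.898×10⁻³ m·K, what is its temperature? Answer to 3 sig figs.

Wien's law gives T = b/λ_max = (2.898×10⁻³ m·K)/(1.096×10⁻⁶ m) = 2.64×10³ K.

T ≈ 2.64×10³ K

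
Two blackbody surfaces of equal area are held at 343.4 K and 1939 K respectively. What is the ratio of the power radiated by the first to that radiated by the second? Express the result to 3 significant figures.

P₁/P₂ ≈ 9.84×10⁻⁴

With equal areas, P₁/P₂ = (T₁/T₂)⁴ = (343.4/1939)⁴ = 9.84×10⁻⁴.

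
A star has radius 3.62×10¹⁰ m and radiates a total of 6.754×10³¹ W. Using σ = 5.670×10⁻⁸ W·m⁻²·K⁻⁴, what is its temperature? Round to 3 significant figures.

Surface area A = 4πR² = 4π(3.62×10¹⁰ m)² = 1.64675×10²² m².
P = σAT⁴ ⇒ T = (P/(σA))^(1/4) = (6.754×10³¹/(5.670×10⁻⁸×1.64675×10²²))^(1/4) = 1.64×10⁴ K.

T ≈ 1.64×10⁴ K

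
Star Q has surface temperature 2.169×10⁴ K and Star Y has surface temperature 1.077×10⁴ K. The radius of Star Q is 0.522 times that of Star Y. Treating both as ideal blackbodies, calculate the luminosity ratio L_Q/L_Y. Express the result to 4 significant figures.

L ∝ R²T⁴, so L_Q/L_Y = (R_Q/R_Y)²(T_Q/T_Y)⁴ = (0.522)² × (2.169×10⁴/1.077×10⁴)⁴ = 0.272484 × 16.4504 = 4.482.

L_Q/L_Y ≈ 4.482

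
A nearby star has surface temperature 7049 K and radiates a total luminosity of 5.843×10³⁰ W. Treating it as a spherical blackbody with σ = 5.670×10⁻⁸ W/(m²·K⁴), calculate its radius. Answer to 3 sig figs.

L = 4πR²σT⁴ ⇒ R = √(L/(4πσT⁴)).
σT⁴ = 1.39989×10⁸ W/m², so R = √(5.843×10³⁰/(4π×1.39989×10⁸)) = 5.76×10¹⁰ m.

R ≈ 5.76×10¹⁰ m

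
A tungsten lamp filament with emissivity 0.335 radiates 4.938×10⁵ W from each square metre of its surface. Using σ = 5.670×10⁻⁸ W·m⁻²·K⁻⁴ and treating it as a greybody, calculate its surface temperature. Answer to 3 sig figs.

I = εσT⁴, so T = (I/εσ)^(1/4) = (4.938×10⁵/(0.335×5.670×10⁻⁸))^(1/4) = 2.26×10³ K.

T ≈ 2.26×10³ K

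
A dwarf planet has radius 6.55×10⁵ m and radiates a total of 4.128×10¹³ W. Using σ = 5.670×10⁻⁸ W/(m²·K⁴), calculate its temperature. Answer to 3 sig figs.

Surface area A = 4πR² = 4π(6.55×10⁵ m)² = 5.39129×10¹² m².
P = σAT⁴ ⇒ T = (P/(σA))^(1/4) = (4.128×10¹³/(5.670×10⁻⁸×5.39129×10¹²))^(1/4) = 108 K.

T ≈ 108 K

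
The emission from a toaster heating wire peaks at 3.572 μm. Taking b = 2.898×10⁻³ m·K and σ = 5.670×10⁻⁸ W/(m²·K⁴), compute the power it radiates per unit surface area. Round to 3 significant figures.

I ≈ 2.46×10⁴ W/m²

Wien's law: T = b/λ_max = 2.898×10⁻³/3.572×10⁻⁶ = 811.310 K.
Then I = σT⁴ = 5.670×10⁻⁸×(811.310)⁴ = 2.46×10⁴ W/m².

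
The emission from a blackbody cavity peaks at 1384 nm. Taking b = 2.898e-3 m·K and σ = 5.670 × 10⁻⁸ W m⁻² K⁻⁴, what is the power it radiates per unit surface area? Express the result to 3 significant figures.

I ≈ 1.09×10⁶ W/m²

Wien's law: T = b/λ_max = 2.898×10⁻³/1.384×10⁻⁶ = 2093.93 K.
Then I = σT⁴ = 5.670×10⁻⁸×(2093.93)⁴ = 1.09×10⁶ W/m².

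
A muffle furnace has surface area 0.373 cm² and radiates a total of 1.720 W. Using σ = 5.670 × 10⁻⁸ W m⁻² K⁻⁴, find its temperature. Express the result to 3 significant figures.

T ≈ 950 K

Area A = 0.373 cm² = 3.73×10⁻⁵ m².
P = σAT⁴ ⇒ T = (P/(σA))^(1/4) = (1.720/(5.670×10⁻⁸×3.73×10⁻⁵))^(1/4) = 950 K.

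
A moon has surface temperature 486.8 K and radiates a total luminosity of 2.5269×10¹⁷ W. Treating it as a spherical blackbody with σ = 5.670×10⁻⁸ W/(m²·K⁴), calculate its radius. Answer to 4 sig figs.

L = 4πR²σT⁴ ⇒ R = √(L/(4πσT⁴)).
σT⁴ = 3184.09 W/m², so R = √(2.5269×10¹⁷/(4π×3184.09)) = 2.513×10⁶ m.

R ≈ 2.513×10⁶ m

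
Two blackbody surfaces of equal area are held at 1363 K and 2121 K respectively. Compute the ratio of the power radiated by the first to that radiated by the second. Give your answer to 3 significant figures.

P₁/P₂ ≈ 0.171

With equal areas, P₁/P₂ = (T₁/T₂)⁴ = (1363/2121)⁴ = 0.171.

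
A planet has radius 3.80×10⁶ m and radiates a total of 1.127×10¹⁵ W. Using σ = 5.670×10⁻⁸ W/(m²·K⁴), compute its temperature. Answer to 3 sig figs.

Surface area A = 4πR² = 4π(3.80×10⁶ m)² = 1.81458×10¹⁴ m².
P = σAT⁴ ⇒ T = (P/(σA))^(1/4) = (1.127×10¹⁵/(5.670×10⁻⁸×1.81458×10¹⁴))^(1/4) = 102 K.

T ≈ 102 K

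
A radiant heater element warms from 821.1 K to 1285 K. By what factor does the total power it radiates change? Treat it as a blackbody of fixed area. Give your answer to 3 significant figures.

P₂/P₁ ≈ 6.00

P ∝ T⁴, so P₂/P₁ = (T₂/T₁)⁴ = (1285/821.1)⁴ = (1.56497)⁴ = 6.00.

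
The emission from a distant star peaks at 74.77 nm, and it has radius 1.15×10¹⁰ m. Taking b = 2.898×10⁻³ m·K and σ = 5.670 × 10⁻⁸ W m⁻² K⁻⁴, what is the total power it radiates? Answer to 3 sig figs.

Wien's law: T = b/λ_max = 2.898×10⁻³/7.477×10⁻⁸ = 38758.9 K.
Surface area A = 4πR² = 4π(1.15×10¹⁰ m)² = 1.66190×10²¹ m².
Then P = σAT⁴ = 5.670×10⁻⁸×1.66190×10²¹×(38758.9)⁴ = 2.13×10³² W.

P ≈ 2.13×10³² W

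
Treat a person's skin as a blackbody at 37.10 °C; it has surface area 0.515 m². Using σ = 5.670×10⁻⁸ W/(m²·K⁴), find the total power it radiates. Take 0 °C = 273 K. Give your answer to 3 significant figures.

P ≈ 270 W

T = 37.10 °C + 273 = 310.10 K.
Area A = 0.515 m².
P = σAT⁴ = 5.670×10⁻⁸ × 0.515 × (310.10)⁴ = 270 W.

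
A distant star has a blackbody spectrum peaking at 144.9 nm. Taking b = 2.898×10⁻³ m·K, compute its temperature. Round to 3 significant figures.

T ≈ 2.00×10⁴ K

Wien's law gives T = b/λ_max = (2.898×10⁻³ m·K)/(1.449×10⁻⁷ m) = 2.00×10⁴ K.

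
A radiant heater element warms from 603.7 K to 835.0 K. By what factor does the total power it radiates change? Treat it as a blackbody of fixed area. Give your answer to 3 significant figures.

P ∝ T⁴, so P₂/P₁ = (T₂/T₁)⁴ = (835.0/603.7)⁴ = (1.38314)⁴ = 3.66.

P₂/P₁ ≈ 3.66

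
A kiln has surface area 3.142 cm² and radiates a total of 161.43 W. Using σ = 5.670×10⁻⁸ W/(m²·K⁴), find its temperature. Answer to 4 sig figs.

Area A = 3.142 cm² = 3.142×10⁻⁴ m².
P = σAT⁴ ⇒ T = (P/(σA))^(1/4) = (161.43/(5.670×10⁻⁸×3.142×10⁻⁴))^(1/4) = 1735 K.

T ≈ 1735 K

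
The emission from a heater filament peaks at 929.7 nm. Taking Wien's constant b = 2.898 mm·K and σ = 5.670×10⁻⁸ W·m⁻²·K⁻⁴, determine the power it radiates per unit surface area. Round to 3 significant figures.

I ≈ 5.35×10⁶ W/m²

Wien's law: T = b/λ_max = 2.898×10⁻³/9.297×10⁻⁷ = 3117.13 K.
Then I = σT⁴ = 5.670×10⁻⁸×(3117.13)⁴ = 5.35×10⁶ W/m².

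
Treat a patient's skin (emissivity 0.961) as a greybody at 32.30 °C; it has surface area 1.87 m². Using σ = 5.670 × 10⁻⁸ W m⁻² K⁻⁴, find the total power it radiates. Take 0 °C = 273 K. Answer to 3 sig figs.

P ≈ 885 W

T = 32.30 °C + 273 = 305.30 K.
Area A = 1.87 m².
P = εσAT⁴ = 0.961 × 5.670×10⁻⁸ × 1.87 × (305.30)⁴ = 885 W.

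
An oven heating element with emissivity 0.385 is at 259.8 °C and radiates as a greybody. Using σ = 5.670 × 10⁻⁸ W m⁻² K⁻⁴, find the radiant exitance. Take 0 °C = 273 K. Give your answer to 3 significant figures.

I ≈ 1.76×10³ W/m²

T = 259.8 °C + 273 = 532.8 K.
Stefan–Boltzmann: I = εσT⁴ = 0.385 × 5.670×10⁻⁸ × (532.8)⁴ = 1.76×10³ W/m².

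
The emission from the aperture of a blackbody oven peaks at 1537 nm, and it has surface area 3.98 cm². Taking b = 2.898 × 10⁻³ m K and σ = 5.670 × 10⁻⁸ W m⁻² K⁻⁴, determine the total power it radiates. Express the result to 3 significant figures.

P ≈ 285 W

Wien's law: T = b/λ_max = 2.898×10⁻³/1.537×10⁻⁶ = 1885.49 K.
Area A = 3.98 cm² = 3.98×10⁻⁴ m².
Then P = σAT⁴ = 5.670×10⁻⁸×3.98×10⁻⁴×(1885.49)⁴ = 285 W.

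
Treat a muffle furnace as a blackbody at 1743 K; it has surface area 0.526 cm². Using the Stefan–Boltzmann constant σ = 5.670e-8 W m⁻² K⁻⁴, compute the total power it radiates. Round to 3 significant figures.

P ≈ 27.5 W

Area A = 0.526 cm² = 5.26×10⁻⁵ m².
P = σAT⁴ = 5.670×10⁻⁸ × 5.26×10⁻⁵ × (1743)⁴ = 27.5 W.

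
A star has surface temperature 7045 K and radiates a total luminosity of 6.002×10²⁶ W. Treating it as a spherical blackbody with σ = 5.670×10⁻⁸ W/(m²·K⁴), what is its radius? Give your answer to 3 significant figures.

R ≈ 5.85×10⁸ m

L = 4πR²σT⁴ ⇒ R = √(L/(4πσT⁴)).
σT⁴ = 1.39671×10⁸ W/m², so R = √(6.002×10²⁶/(4π×1.39671×10⁸)) = 5.85×10⁸ m.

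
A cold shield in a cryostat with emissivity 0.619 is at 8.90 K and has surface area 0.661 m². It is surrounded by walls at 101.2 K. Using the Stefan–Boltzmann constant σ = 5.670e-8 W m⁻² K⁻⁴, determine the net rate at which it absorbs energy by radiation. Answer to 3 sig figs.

Net gain ≈ 2.43 W

Area A = 0.661 m².
Net radiated power P_net = εσA(T⁴ − T₀⁴) = 0.619×5.670×10⁻⁸×0.661×(8.90⁴ − 101.2⁴).
T⁴ − T₀⁴ = 6274.22 − 1.04887×10⁸ = -1.04881×10⁸ K⁴, so P_net = -2.43 W — negative, meaning a net gain of 2.43 W.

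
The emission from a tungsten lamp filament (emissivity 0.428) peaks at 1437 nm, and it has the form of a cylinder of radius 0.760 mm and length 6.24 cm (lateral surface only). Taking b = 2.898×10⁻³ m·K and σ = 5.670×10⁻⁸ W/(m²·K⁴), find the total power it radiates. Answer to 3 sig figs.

Wien's law: T = b/λ_max = 2.898×10⁻³/1.437×10⁻⁶ = 2016.70 K.
Lateral area A = 2πrL = 2π×7.60×10⁻⁴×0.0624 = 2.97974×10⁻⁴ m².
Then P = εσAT⁴ = 0.428×5.670×10⁻⁸×2.97974×10⁻⁴×(2016.70)⁴ = 120 W.

P ≈ 120 W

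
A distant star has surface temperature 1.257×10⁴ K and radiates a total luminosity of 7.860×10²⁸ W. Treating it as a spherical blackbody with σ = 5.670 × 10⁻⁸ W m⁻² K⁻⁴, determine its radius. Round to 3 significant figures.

R ≈ 2.10×10⁹ m

L = 4πR²σT⁴ ⇒ R = √(L/(4πσT⁴)).
σT⁴ = 1.41555×10⁹ W/m², so R = √(7.860×10²⁸/(4π×1.41555×10⁹)) = 2.10×10⁹ m.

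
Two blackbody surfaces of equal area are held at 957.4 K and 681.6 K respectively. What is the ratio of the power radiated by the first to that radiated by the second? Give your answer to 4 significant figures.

With equal areas, P₁/P₂ = (T₁/T₂)⁴ = (957.4/681.6)⁴ = 3.893.

P₁/P₂ ≈ 3.893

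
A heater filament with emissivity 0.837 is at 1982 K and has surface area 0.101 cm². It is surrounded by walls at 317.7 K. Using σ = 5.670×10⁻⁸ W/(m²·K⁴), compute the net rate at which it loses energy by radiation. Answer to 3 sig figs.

Net loss ≈ 7.39 W

Area A = 0.101 cm² = 1.01×10⁻⁵ m².
Net radiated power P_net = εσA(T⁴ − T₀⁴) = 0.837×5.670×10⁻⁸×1.01×10⁻⁵×(1982⁴ − 317.7⁴).
T⁴ − T₀⁴ = 1.54317×10¹³ − 1.01875×10¹⁰ = 1.54215×10¹³ K⁴, so P_net = 7.39 W.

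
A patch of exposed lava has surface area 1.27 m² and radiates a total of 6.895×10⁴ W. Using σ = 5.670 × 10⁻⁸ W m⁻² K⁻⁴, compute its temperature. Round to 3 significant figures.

Area A = 1.27 m².
P = σAT⁴ ⇒ T = (P/(σA))^(1/4) = (6.895×10⁴/(5.670×10⁻⁸×1.27))^(1/4) = 989 K.

T ≈ 989 K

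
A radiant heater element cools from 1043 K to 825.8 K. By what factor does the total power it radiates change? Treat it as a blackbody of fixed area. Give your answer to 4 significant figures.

P₂/P₁ ≈ 0.3930

P ∝ T⁴, so P₂/P₁ = (T₂/T₁)⁴ = (825.8/1043)⁴ = (0.791755)⁴ = 0.3930.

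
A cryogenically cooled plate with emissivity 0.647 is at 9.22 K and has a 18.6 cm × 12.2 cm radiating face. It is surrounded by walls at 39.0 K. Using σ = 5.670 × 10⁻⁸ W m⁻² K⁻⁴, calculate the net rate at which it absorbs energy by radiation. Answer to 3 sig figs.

Area A = 0.186 × 0.122 = 0.022692 m².
Net radiated power P_net = εσA(T⁴ − T₀⁴) = 0.647×5.670×10⁻⁸×0.022692×(9.22⁴ − 39.0⁴).
T⁴ − T₀⁴ = 7226.43 − 2.31344×10⁶ = -2.30621×10⁶ K⁴, so P_net = -1.92×10⁻³ W — negative, meaning a net gain of 1.92×10⁻³ W.

Net gain ≈ 1.92×10⁻³ W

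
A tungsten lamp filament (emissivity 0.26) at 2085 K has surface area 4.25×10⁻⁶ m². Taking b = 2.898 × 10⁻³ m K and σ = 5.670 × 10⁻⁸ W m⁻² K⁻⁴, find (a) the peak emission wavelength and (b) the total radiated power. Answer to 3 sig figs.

(a) λ_max = b/T = 2.898×10⁻³/2085 = 1.390×10⁻⁶ m = 1.39×10³ nm.
Area A = 4.25×10⁻⁶ m².
(b) P = εσAT⁴ = 0.26×5.670×10⁻⁸×4.25×10⁻⁶×(2085)⁴ = 1.18 W.

λ_max ≈ 1.39×10³ nm; P ≈ 1.18 W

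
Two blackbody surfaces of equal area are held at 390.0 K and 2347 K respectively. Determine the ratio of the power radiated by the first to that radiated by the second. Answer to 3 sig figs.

With equal areas, P₁/P₂ = (T₁/T₂)⁴ = (390.0/2347)⁴ = 7.62×10⁻⁴.

P₁/P₂ ≈ 7.62×10⁻⁴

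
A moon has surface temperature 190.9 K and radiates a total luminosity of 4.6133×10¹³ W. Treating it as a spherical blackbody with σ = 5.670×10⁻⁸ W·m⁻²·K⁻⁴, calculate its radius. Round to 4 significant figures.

L = 4πR²σT⁴ ⇒ R = √(L/(4πσT⁴)).
σT⁴ = 75.3020 W/m², so R = √(4.6133×10¹³/(4π×75.3020)) = 2.208×10⁵ m.

R ≈ 2.208×10⁵ m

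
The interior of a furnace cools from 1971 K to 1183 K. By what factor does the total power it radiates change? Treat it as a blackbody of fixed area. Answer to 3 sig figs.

P₂/P₁ ≈ 0.130

P ∝ T⁴, so P₂/P₁ = (T₂/T₁)⁴ = (1183/1971)⁴ = (0.600203)⁴ = 0.130.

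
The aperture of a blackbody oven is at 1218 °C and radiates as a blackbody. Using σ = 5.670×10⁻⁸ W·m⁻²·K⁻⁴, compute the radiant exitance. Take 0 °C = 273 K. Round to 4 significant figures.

I ≈ 2.802×10⁵ W/m²

T = 1218 °C + 273 = 1491 K.
Stefan–Boltzmann: I = σT⁴ = 5.670×10⁻⁸ × (1491)⁴ = 2.802×10⁵ W/m².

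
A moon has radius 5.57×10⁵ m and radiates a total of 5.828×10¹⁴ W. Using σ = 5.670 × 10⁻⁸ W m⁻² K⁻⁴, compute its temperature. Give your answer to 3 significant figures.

T ≈ 227 K

Surface area A = 4πR² = 4π(5.57×10⁵ m)² = 3.89870×10¹² m².
P = σAT⁴ ⇒ T = (P/(σA))^(1/4) = (5.828×10¹⁴/(5.670×10⁻⁸×3.89870×10¹²))^(1/4) = 227 K.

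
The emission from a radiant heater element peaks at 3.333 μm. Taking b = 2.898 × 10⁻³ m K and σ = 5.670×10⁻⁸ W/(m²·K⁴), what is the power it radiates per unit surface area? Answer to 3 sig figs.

Wien's law: T = b/λ_max = 2.898×10⁻³/3.333×10⁻⁶ = 869.487 K.
Then I = σT⁴ = 5.670×10⁻⁸×(869.487)⁴ = 3.24×10⁴ W/m².

I ≈ 3.24×10⁴ W/m²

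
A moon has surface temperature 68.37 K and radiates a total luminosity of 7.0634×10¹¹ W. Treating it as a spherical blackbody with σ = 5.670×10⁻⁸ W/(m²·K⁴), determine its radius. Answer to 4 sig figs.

L = 4πR²σT⁴ ⇒ R = √(L/(4πσT⁴)).
σT⁴ = 1.23893 W/m², so R = √(7.0634×10¹¹/(4π×1.23893)) = 2.130×10⁵ m.

R ≈ 2.130×10⁵ m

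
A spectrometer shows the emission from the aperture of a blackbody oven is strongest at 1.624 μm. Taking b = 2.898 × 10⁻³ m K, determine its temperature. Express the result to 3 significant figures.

T ≈ 1.78×10³ K

Wien's law gives T = b/λ_max = (2.898×10⁻³ m·K)/(1.624×10⁻⁶ m) = 1.78×10³ K.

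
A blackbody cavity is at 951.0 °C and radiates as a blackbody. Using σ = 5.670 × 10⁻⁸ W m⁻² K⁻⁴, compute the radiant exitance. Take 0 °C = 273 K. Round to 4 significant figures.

T = 951.0 °C + 273 = 1224.0 K.
Stefan–Boltzmann: I = σT⁴ = 5.670×10⁻⁸ × (1224.0)⁴ = 1.273×10⁵ W/m².

I ≈ 1.273×10⁵ W/m²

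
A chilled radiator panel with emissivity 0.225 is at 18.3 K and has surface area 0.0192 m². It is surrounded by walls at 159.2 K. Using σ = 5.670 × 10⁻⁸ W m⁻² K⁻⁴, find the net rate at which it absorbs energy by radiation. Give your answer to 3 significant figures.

Net gain ≈ 0.157 W

Area A = 0.0192 m².
Net radiated power P_net = εσA(T⁴ − T₀⁴) = 0.225×5.670×10⁻⁸×0.0192×(18.3⁴ − 159.2⁴).
T⁴ − T₀⁴ = 1.12151×10⁵ − 6.42351×10⁸ = -6.42239×10⁸ K⁴, so P_net = -0.157 W — negative, meaning a net gain of 0.157 W.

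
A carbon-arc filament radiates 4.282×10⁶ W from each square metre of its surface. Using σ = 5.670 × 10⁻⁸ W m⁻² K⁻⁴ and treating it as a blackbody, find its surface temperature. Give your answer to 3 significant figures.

I = σT⁴, so T = (I/σ)^(1/4) = (4.282×10⁶/(5.670×10⁻⁸))^(1/4) = 2.95×10³ K.

T ≈ 2.95×10³ K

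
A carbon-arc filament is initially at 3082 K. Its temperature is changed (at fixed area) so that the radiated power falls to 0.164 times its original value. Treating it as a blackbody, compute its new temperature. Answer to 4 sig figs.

T₂ ≈ 1961 K

P ∝ T⁴, so T₂/T₁ = (P₂/P₁)^(1/4) = (0.164)^(1/4) = 0.636372.
T₂ = 3082 × 0.636372 = 1961 K.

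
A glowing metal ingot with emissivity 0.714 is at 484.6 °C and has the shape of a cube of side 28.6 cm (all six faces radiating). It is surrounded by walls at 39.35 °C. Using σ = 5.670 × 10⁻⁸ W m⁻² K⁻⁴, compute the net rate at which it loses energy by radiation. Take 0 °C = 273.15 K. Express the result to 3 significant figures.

T = 484.6 °C + 273.15 = 757.75 K.
Surroundings: T = 39.35 °C + 273.15 = 312.50 K.
Area A = 6s² = 6×(0.286 m)² = 0.490776 m².
Net radiated power P_net = εσA(T⁴ − T₀⁴) = 0.714×5.670×10⁻⁸×0.490776×(757.75⁴ − 312.50⁴).
T⁴ − T₀⁴ = 3.29688×10¹¹ − 9.53674×10⁹ = 3.20151×10¹¹ K⁴, so P_net = 6.36×10³ W.

Net loss ≈ 6.36×10³ W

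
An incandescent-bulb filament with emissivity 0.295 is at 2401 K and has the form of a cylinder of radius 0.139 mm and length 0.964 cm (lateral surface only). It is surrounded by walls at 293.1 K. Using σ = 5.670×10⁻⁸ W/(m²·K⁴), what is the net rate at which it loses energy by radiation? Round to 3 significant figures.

Lateral area A = 2πrL = 2π×1.39×10⁻⁴×9.64×10⁻³ = 8.41922×10⁻⁶ m².
Net radiated power P_net = εσA(T⁴ − T₀⁴) = 0.295×5.670×10⁻⁸×8.41922×10⁻⁶×(2401⁴ − 293.1⁴).
T⁴ − T₀⁴ = 3.32329×10¹³ − 7.38012×10⁹ = 3.32255×10¹³ K⁴, so P_net = 4.68 W.

Net loss ≈ 4.68 W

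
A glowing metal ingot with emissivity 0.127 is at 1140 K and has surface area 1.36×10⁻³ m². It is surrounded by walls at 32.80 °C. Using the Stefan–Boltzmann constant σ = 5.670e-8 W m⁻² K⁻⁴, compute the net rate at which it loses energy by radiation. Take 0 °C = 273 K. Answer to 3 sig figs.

Surroundings: T = 32.80 °C + 273 = 305.80 K.
Area A = 1.36×10⁻³ m².
Net radiated power P_net = εσA(T⁴ − T₀⁴) = 0.127×5.670×10⁻⁸×1.36×10⁻³×(1140⁴ − 305.80⁴).
T⁴ − T₀⁴ = 1.68896×10¹² − 8.74480×10⁹ = 1.68022×10¹² K⁴, so P_net = 16.5 W.

Net loss ≈ 16.5 W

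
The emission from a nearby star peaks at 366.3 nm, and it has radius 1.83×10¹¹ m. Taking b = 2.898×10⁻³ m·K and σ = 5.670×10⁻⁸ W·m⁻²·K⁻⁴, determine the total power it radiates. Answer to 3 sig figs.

P ≈ 9.35×10³¹ W

Wien's law: T = b/λ_max = 2.898×10⁻³/3.663×10⁻⁷ = 7911.55 K.
Surface area A = 4πR² = 4π(1.83×10¹¹ m)² = 4.20835×10²³ m².
Then P = σAT⁴ = 5.670×10⁻⁸×4.20835×10²³×(7911.55)⁴ = 9.35×10³¹ W.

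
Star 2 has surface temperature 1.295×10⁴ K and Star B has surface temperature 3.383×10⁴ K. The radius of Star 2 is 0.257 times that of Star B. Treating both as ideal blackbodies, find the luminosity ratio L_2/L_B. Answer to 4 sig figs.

L ∝ R²T⁴, so L_2/L_B = (R_2/R_B)²(T_2/T_B)⁴ = (0.257)² × (1.295×10⁴/3.383×10⁴)⁴ = 0.066049 × 0.0214719 = 1.418×10⁻³.

L_2/L_B ≈ 1.418×10⁻³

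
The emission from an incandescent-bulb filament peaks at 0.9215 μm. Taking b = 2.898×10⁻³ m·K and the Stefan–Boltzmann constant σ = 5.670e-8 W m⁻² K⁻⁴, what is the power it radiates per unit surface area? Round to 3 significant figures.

I ≈ 5.55×10⁶ W/m²

Wien's law: T = b/λ_max = 2.898×10⁻³/9.215×10⁻⁷ = 3144.87 K.
Then I = σT⁴ = 5.670×10⁻⁸×(3144.87)⁴ = 5.55×10⁶ W/m².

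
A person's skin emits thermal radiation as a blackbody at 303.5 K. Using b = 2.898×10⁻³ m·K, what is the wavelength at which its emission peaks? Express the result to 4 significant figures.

Wien's displacement law: λ_max = b/T = (2.898×10⁻³ m·K)/(303.5 K) = 9.5486×10⁻⁶ m.
That is 9.549 μm, in the infrared range.

λ_max ≈ 9.549 μm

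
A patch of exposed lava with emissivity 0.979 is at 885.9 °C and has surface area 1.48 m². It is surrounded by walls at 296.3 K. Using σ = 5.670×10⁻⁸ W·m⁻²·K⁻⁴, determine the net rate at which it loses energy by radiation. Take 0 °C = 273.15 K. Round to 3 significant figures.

Net loss ≈ 1.48×10⁵ W

T = 885.9 °C + 273.15 = 1159.05 K.
Area A = 1.48 m².
Net radiated power P_net = εσA(T⁴ − T₀⁴) = 0.979×5.670×10⁻⁸×1.48×(1159.05⁴ − 296.3⁴).
T⁴ − T₀⁴ = 1.80472×10¹² − 7.70773×10⁹ = 1.79701×10¹² K⁴, so P_net = 1.48×10⁵ W.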